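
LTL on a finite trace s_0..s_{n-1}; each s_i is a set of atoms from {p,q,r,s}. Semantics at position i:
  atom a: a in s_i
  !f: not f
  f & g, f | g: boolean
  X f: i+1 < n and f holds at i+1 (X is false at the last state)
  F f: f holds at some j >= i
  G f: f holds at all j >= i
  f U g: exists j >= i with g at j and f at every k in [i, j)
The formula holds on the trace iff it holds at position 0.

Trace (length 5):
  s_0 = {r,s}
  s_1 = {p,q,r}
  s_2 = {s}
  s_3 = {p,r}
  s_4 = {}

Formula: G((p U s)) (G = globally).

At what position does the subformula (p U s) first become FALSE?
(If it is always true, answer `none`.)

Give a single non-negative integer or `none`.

Answer: 3

Derivation:
s_0={r,s}: (p U s)=True p=False s=True
s_1={p,q,r}: (p U s)=True p=True s=False
s_2={s}: (p U s)=True p=False s=True
s_3={p,r}: (p U s)=False p=True s=False
s_4={}: (p U s)=False p=False s=False
G((p U s)) holds globally = False
First violation at position 3.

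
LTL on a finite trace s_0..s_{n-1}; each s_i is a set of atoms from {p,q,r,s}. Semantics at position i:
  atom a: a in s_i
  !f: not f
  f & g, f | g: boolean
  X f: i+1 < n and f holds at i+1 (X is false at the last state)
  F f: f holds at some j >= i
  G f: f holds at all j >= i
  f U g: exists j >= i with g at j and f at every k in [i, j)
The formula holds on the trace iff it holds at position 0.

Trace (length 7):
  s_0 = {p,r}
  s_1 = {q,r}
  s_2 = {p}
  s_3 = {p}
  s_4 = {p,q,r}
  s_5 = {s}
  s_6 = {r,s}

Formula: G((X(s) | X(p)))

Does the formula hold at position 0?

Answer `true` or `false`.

Answer: false

Derivation:
s_0={p,r}: G((X(s) | X(p)))=False (X(s) | X(p))=False X(s)=False s=False X(p)=False p=True
s_1={q,r}: G((X(s) | X(p)))=False (X(s) | X(p))=True X(s)=False s=False X(p)=True p=False
s_2={p}: G((X(s) | X(p)))=False (X(s) | X(p))=True X(s)=False s=False X(p)=True p=True
s_3={p}: G((X(s) | X(p)))=False (X(s) | X(p))=True X(s)=False s=False X(p)=True p=True
s_4={p,q,r}: G((X(s) | X(p)))=False (X(s) | X(p))=True X(s)=True s=False X(p)=False p=True
s_5={s}: G((X(s) | X(p)))=False (X(s) | X(p))=True X(s)=True s=True X(p)=False p=False
s_6={r,s}: G((X(s) | X(p)))=False (X(s) | X(p))=False X(s)=False s=True X(p)=False p=False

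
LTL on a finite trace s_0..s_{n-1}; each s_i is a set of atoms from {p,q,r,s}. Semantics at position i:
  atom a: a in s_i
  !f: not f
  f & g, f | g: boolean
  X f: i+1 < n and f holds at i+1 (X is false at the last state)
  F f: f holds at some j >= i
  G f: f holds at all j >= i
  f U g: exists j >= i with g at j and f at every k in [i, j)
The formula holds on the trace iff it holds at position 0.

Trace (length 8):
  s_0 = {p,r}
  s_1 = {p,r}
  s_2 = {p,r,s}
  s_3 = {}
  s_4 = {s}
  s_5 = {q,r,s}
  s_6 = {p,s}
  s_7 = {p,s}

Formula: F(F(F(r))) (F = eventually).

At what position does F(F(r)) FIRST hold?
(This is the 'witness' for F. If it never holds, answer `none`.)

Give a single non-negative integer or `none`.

s_0={p,r}: F(F(r))=True F(r)=True r=True
s_1={p,r}: F(F(r))=True F(r)=True r=True
s_2={p,r,s}: F(F(r))=True F(r)=True r=True
s_3={}: F(F(r))=True F(r)=True r=False
s_4={s}: F(F(r))=True F(r)=True r=False
s_5={q,r,s}: F(F(r))=True F(r)=True r=True
s_6={p,s}: F(F(r))=False F(r)=False r=False
s_7={p,s}: F(F(r))=False F(r)=False r=False
F(F(F(r))) holds; first witness at position 0.

Answer: 0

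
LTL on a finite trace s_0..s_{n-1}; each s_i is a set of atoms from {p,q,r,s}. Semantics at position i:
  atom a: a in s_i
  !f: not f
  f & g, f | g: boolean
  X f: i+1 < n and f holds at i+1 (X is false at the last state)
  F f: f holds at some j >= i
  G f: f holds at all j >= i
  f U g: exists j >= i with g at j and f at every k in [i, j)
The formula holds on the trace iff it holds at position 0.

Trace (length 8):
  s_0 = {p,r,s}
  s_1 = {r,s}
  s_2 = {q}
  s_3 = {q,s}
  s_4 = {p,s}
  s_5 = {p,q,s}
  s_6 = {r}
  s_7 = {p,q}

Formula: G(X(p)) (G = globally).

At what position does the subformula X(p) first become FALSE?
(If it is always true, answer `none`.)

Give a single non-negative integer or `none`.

Answer: 0

Derivation:
s_0={p,r,s}: X(p)=False p=True
s_1={r,s}: X(p)=False p=False
s_2={q}: X(p)=False p=False
s_3={q,s}: X(p)=True p=False
s_4={p,s}: X(p)=True p=True
s_5={p,q,s}: X(p)=False p=True
s_6={r}: X(p)=True p=False
s_7={p,q}: X(p)=False p=True
G(X(p)) holds globally = False
First violation at position 0.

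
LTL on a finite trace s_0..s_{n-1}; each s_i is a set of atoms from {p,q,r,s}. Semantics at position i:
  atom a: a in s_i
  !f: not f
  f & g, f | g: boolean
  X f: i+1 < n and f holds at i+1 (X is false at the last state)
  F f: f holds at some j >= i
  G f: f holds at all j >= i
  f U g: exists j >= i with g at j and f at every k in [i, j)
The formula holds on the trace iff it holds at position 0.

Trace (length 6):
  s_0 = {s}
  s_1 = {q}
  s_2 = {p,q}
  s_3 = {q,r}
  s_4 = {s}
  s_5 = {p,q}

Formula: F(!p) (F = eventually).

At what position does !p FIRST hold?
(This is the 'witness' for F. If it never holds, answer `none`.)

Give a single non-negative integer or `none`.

s_0={s}: !p=True p=False
s_1={q}: !p=True p=False
s_2={p,q}: !p=False p=True
s_3={q,r}: !p=True p=False
s_4={s}: !p=True p=False
s_5={p,q}: !p=False p=True
F(!p) holds; first witness at position 0.

Answer: 0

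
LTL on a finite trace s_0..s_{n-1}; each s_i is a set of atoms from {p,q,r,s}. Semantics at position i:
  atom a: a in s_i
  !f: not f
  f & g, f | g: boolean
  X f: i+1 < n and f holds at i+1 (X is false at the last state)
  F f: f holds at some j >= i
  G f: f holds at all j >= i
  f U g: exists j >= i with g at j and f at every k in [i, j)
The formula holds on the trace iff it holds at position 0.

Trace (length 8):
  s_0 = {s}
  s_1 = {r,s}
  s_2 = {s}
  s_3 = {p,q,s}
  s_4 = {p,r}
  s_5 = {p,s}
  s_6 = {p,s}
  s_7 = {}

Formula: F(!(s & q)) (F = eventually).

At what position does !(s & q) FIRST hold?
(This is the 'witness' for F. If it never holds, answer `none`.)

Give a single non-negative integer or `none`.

s_0={s}: !(s & q)=True (s & q)=False s=True q=False
s_1={r,s}: !(s & q)=True (s & q)=False s=True q=False
s_2={s}: !(s & q)=True (s & q)=False s=True q=False
s_3={p,q,s}: !(s & q)=False (s & q)=True s=True q=True
s_4={p,r}: !(s & q)=True (s & q)=False s=False q=False
s_5={p,s}: !(s & q)=True (s & q)=False s=True q=False
s_6={p,s}: !(s & q)=True (s & q)=False s=True q=False
s_7={}: !(s & q)=True (s & q)=False s=False q=False
F(!(s & q)) holds; first witness at position 0.

Answer: 0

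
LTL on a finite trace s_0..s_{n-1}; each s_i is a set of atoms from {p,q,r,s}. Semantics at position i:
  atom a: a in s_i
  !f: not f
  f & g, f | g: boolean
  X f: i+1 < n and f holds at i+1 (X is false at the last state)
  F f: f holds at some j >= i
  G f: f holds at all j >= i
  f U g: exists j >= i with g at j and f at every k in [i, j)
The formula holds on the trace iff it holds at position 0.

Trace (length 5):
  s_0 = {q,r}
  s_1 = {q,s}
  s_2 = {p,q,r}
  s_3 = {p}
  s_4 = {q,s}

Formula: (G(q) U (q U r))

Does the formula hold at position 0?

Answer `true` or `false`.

s_0={q,r}: (G(q) U (q U r))=True G(q)=False q=True (q U r)=True r=True
s_1={q,s}: (G(q) U (q U r))=True G(q)=False q=True (q U r)=True r=False
s_2={p,q,r}: (G(q) U (q U r))=True G(q)=False q=True (q U r)=True r=True
s_3={p}: (G(q) U (q U r))=False G(q)=False q=False (q U r)=False r=False
s_4={q,s}: (G(q) U (q U r))=False G(q)=True q=True (q U r)=False r=False

Answer: true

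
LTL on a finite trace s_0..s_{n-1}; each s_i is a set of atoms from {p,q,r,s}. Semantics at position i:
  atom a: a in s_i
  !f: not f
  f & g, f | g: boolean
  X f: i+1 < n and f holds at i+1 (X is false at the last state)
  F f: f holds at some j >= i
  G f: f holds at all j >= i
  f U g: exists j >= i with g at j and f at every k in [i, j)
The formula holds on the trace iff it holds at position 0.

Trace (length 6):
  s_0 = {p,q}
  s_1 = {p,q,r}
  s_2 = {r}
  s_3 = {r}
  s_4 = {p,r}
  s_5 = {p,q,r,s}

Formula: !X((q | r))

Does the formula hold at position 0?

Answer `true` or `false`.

s_0={p,q}: !X((q | r))=False X((q | r))=True (q | r)=True q=True r=False
s_1={p,q,r}: !X((q | r))=False X((q | r))=True (q | r)=True q=True r=True
s_2={r}: !X((q | r))=False X((q | r))=True (q | r)=True q=False r=True
s_3={r}: !X((q | r))=False X((q | r))=True (q | r)=True q=False r=True
s_4={p,r}: !X((q | r))=False X((q | r))=True (q | r)=True q=False r=True
s_5={p,q,r,s}: !X((q | r))=True X((q | r))=False (q | r)=True q=True r=True

Answer: false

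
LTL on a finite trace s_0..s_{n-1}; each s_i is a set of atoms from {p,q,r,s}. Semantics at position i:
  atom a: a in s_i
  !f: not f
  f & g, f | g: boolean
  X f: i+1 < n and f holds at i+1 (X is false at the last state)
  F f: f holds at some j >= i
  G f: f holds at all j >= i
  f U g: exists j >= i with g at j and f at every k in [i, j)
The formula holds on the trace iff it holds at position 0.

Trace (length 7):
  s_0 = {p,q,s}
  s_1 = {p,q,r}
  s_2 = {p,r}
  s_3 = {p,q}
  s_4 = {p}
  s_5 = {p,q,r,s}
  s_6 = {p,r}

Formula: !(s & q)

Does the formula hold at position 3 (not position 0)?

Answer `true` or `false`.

Answer: true

Derivation:
s_0={p,q,s}: !(s & q)=False (s & q)=True s=True q=True
s_1={p,q,r}: !(s & q)=True (s & q)=False s=False q=True
s_2={p,r}: !(s & q)=True (s & q)=False s=False q=False
s_3={p,q}: !(s & q)=True (s & q)=False s=False q=True
s_4={p}: !(s & q)=True (s & q)=False s=False q=False
s_5={p,q,r,s}: !(s & q)=False (s & q)=True s=True q=True
s_6={p,r}: !(s & q)=True (s & q)=False s=False q=False
Evaluating at position 3: result = True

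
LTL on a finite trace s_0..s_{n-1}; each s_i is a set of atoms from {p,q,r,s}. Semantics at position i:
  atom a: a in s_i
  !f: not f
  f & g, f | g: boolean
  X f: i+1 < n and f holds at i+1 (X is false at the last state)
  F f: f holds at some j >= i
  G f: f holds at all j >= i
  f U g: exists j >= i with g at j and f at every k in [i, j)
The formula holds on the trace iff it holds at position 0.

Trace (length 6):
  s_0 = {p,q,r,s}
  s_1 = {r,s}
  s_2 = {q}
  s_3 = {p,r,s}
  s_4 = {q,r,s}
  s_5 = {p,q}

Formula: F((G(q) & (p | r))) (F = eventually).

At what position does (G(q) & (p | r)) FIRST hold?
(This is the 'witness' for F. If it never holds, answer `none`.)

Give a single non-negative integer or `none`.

Answer: 4

Derivation:
s_0={p,q,r,s}: (G(q) & (p | r))=False G(q)=False q=True (p | r)=True p=True r=True
s_1={r,s}: (G(q) & (p | r))=False G(q)=False q=False (p | r)=True p=False r=True
s_2={q}: (G(q) & (p | r))=False G(q)=False q=True (p | r)=False p=False r=False
s_3={p,r,s}: (G(q) & (p | r))=False G(q)=False q=False (p | r)=True p=True r=True
s_4={q,r,s}: (G(q) & (p | r))=True G(q)=True q=True (p | r)=True p=False r=True
s_5={p,q}: (G(q) & (p | r))=True G(q)=True q=True (p | r)=True p=True r=False
F((G(q) & (p | r))) holds; first witness at position 4.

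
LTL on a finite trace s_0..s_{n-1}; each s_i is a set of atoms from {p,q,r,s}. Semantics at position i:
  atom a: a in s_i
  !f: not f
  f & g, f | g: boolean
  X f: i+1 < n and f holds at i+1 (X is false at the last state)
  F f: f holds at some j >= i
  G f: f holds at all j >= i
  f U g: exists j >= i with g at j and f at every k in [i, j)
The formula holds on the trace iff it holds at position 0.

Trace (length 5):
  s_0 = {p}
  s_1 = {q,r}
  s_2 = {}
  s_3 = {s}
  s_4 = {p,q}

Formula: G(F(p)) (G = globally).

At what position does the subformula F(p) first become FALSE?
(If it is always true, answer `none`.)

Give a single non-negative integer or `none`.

Answer: none

Derivation:
s_0={p}: F(p)=True p=True
s_1={q,r}: F(p)=True p=False
s_2={}: F(p)=True p=False
s_3={s}: F(p)=True p=False
s_4={p,q}: F(p)=True p=True
G(F(p)) holds globally = True
No violation — formula holds at every position.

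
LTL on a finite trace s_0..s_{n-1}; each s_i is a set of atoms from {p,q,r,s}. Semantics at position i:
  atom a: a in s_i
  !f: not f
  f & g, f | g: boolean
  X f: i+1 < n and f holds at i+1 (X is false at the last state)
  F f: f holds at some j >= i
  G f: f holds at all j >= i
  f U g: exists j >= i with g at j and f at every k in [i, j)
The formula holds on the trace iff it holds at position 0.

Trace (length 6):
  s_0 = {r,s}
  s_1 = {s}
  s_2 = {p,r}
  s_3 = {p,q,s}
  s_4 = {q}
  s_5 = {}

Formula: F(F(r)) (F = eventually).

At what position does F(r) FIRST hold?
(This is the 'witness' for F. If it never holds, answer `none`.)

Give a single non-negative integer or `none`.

s_0={r,s}: F(r)=True r=True
s_1={s}: F(r)=True r=False
s_2={p,r}: F(r)=True r=True
s_3={p,q,s}: F(r)=False r=False
s_4={q}: F(r)=False r=False
s_5={}: F(r)=False r=False
F(F(r)) holds; first witness at position 0.

Answer: 0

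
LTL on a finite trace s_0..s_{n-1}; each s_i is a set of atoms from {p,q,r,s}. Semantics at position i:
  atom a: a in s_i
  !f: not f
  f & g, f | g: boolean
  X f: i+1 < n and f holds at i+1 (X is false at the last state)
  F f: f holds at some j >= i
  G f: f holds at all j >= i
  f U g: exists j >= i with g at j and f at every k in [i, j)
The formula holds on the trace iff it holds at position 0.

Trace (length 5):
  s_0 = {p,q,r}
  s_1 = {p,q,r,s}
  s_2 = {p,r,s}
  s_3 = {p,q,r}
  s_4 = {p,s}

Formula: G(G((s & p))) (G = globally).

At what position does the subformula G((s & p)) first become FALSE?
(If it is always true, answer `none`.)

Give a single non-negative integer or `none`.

Answer: 0

Derivation:
s_0={p,q,r}: G((s & p))=False (s & p)=False s=False p=True
s_1={p,q,r,s}: G((s & p))=False (s & p)=True s=True p=True
s_2={p,r,s}: G((s & p))=False (s & p)=True s=True p=True
s_3={p,q,r}: G((s & p))=False (s & p)=False s=False p=True
s_4={p,s}: G((s & p))=True (s & p)=True s=True p=True
G(G((s & p))) holds globally = False
First violation at position 0.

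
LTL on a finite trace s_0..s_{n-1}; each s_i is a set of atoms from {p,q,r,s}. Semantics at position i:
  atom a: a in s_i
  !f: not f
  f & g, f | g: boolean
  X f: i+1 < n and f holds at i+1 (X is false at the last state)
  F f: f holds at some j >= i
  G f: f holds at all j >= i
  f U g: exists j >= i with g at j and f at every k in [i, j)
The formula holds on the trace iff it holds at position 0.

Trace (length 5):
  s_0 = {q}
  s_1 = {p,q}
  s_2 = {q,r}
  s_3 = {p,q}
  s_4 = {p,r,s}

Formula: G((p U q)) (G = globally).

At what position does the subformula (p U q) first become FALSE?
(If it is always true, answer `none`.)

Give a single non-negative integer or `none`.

Answer: 4

Derivation:
s_0={q}: (p U q)=True p=False q=True
s_1={p,q}: (p U q)=True p=True q=True
s_2={q,r}: (p U q)=True p=False q=True
s_3={p,q}: (p U q)=True p=True q=True
s_4={p,r,s}: (p U q)=False p=True q=False
G((p U q)) holds globally = False
First violation at position 4.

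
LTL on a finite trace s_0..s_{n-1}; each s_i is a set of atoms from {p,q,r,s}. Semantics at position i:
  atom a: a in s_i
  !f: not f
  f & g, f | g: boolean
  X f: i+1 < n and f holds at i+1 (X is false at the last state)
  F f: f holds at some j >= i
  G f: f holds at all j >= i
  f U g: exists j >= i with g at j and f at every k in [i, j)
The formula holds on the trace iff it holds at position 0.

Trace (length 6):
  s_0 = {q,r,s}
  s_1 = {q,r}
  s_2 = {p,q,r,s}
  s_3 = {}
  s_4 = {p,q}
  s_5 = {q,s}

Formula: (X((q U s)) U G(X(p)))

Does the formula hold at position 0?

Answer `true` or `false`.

Answer: false

Derivation:
s_0={q,r,s}: (X((q U s)) U G(X(p)))=False X((q U s))=True (q U s)=True q=True s=True G(X(p))=False X(p)=False p=False
s_1={q,r}: (X((q U s)) U G(X(p)))=False X((q U s))=True (q U s)=True q=True s=False G(X(p))=False X(p)=True p=False
s_2={p,q,r,s}: (X((q U s)) U G(X(p)))=False X((q U s))=False (q U s)=True q=True s=True G(X(p))=False X(p)=False p=True
s_3={}: (X((q U s)) U G(X(p)))=False X((q U s))=True (q U s)=False q=False s=False G(X(p))=False X(p)=True p=False
s_4={p,q}: (X((q U s)) U G(X(p)))=False X((q U s))=True (q U s)=True q=True s=False G(X(p))=False X(p)=False p=True
s_5={q,s}: (X((q U s)) U G(X(p)))=False X((q U s))=False (q U s)=True q=True s=True G(X(p))=False X(p)=False p=False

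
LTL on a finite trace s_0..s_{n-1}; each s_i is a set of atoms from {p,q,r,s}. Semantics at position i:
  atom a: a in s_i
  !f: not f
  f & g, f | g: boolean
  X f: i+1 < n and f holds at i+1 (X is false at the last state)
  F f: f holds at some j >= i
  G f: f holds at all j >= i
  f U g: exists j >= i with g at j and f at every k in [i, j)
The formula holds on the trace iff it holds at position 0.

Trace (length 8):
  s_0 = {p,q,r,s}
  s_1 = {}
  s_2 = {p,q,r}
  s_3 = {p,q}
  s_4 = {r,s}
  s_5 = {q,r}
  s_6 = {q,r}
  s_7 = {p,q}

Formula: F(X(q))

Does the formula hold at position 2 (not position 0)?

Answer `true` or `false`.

s_0={p,q,r,s}: F(X(q))=True X(q)=False q=True
s_1={}: F(X(q))=True X(q)=True q=False
s_2={p,q,r}: F(X(q))=True X(q)=True q=True
s_3={p,q}: F(X(q))=True X(q)=False q=True
s_4={r,s}: F(X(q))=True X(q)=True q=False
s_5={q,r}: F(X(q))=True X(q)=True q=True
s_6={q,r}: F(X(q))=True X(q)=True q=True
s_7={p,q}: F(X(q))=False X(q)=False q=True
Evaluating at position 2: result = True

Answer: true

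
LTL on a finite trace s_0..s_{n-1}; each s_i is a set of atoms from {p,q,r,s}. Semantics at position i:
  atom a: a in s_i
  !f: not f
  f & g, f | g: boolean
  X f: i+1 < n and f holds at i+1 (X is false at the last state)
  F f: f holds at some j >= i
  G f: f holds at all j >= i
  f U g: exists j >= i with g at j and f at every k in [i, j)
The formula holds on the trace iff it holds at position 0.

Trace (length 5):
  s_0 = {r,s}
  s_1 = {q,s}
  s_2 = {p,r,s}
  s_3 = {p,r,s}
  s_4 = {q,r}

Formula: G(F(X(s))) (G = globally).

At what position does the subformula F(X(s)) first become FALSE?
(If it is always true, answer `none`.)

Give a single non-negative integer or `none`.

Answer: 3

Derivation:
s_0={r,s}: F(X(s))=True X(s)=True s=True
s_1={q,s}: F(X(s))=True X(s)=True s=True
s_2={p,r,s}: F(X(s))=True X(s)=True s=True
s_3={p,r,s}: F(X(s))=False X(s)=False s=True
s_4={q,r}: F(X(s))=False X(s)=False s=False
G(F(X(s))) holds globally = False
First violation at position 3.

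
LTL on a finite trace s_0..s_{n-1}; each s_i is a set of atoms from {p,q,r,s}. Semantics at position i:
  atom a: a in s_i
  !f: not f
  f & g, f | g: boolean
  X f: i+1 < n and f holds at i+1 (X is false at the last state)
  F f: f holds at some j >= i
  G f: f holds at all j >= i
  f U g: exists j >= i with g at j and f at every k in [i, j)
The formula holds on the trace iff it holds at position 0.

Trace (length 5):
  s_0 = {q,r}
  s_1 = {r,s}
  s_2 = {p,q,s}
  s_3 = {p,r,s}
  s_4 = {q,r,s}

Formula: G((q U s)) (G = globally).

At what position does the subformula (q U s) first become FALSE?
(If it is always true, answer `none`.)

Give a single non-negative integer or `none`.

Answer: none

Derivation:
s_0={q,r}: (q U s)=True q=True s=False
s_1={r,s}: (q U s)=True q=False s=True
s_2={p,q,s}: (q U s)=True q=True s=True
s_3={p,r,s}: (q U s)=True q=False s=True
s_4={q,r,s}: (q U s)=True q=True s=True
G((q U s)) holds globally = True
No violation — formula holds at every position.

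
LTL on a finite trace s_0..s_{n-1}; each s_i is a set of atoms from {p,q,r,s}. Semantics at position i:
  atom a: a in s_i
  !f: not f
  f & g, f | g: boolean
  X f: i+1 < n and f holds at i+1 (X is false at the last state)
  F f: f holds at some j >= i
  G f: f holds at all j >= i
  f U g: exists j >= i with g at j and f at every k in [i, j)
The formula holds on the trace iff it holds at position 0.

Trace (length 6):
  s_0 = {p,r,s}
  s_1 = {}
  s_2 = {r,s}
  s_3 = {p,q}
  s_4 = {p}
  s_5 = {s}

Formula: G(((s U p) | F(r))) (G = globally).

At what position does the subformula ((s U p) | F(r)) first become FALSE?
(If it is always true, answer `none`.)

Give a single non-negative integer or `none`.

s_0={p,r,s}: ((s U p) | F(r))=True (s U p)=True s=True p=True F(r)=True r=True
s_1={}: ((s U p) | F(r))=True (s U p)=False s=False p=False F(r)=True r=False
s_2={r,s}: ((s U p) | F(r))=True (s U p)=True s=True p=False F(r)=True r=True
s_3={p,q}: ((s U p) | F(r))=True (s U p)=True s=False p=True F(r)=False r=False
s_4={p}: ((s U p) | F(r))=True (s U p)=True s=False p=True F(r)=False r=False
s_5={s}: ((s U p) | F(r))=False (s U p)=False s=True p=False F(r)=False r=False
G(((s U p) | F(r))) holds globally = False
First violation at position 5.

Answer: 5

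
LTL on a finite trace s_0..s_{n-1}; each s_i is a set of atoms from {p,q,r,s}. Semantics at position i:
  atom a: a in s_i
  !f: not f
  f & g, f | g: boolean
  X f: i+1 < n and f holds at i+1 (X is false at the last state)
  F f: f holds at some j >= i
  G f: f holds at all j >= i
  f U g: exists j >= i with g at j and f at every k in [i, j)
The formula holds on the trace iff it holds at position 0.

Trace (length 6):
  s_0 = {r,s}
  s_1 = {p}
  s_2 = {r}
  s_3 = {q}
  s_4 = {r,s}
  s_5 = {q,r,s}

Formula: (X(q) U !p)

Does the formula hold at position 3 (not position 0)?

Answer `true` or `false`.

Answer: true

Derivation:
s_0={r,s}: (X(q) U !p)=True X(q)=False q=False !p=True p=False
s_1={p}: (X(q) U !p)=False X(q)=False q=False !p=False p=True
s_2={r}: (X(q) U !p)=True X(q)=True q=False !p=True p=False
s_3={q}: (X(q) U !p)=True X(q)=False q=True !p=True p=False
s_4={r,s}: (X(q) U !p)=True X(q)=True q=False !p=True p=False
s_5={q,r,s}: (X(q) U !p)=True X(q)=False q=True !p=True p=False
Evaluating at position 3: result = True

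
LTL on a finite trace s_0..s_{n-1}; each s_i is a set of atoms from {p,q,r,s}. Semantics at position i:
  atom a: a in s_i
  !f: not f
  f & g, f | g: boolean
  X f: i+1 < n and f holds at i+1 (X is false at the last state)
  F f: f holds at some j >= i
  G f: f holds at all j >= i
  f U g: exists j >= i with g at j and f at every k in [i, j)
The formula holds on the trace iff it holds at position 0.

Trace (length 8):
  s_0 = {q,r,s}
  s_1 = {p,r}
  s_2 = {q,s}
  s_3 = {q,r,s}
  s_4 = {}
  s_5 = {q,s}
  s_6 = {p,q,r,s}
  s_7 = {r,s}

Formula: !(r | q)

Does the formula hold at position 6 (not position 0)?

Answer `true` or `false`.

s_0={q,r,s}: !(r | q)=False (r | q)=True r=True q=True
s_1={p,r}: !(r | q)=False (r | q)=True r=True q=False
s_2={q,s}: !(r | q)=False (r | q)=True r=False q=True
s_3={q,r,s}: !(r | q)=False (r | q)=True r=True q=True
s_4={}: !(r | q)=True (r | q)=False r=False q=False
s_5={q,s}: !(r | q)=False (r | q)=True r=False q=True
s_6={p,q,r,s}: !(r | q)=False (r | q)=True r=True q=True
s_7={r,s}: !(r | q)=False (r | q)=True r=True q=False
Evaluating at position 6: result = False

Answer: false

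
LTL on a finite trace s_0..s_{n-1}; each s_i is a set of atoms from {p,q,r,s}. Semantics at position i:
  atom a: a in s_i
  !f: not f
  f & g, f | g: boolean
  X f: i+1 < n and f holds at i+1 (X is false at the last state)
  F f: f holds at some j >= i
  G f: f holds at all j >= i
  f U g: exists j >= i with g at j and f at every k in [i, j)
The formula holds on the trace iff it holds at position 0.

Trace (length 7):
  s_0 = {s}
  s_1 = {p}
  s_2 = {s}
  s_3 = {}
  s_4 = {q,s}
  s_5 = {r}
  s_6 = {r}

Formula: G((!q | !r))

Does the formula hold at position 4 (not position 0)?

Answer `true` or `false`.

Answer: true

Derivation:
s_0={s}: G((!q | !r))=True (!q | !r)=True !q=True q=False !r=True r=False
s_1={p}: G((!q | !r))=True (!q | !r)=True !q=True q=False !r=True r=False
s_2={s}: G((!q | !r))=True (!q | !r)=True !q=True q=False !r=True r=False
s_3={}: G((!q | !r))=True (!q | !r)=True !q=True q=False !r=True r=False
s_4={q,s}: G((!q | !r))=True (!q | !r)=True !q=False q=True !r=True r=False
s_5={r}: G((!q | !r))=True (!q | !r)=True !q=True q=False !r=False r=True
s_6={r}: G((!q | !r))=True (!q | !r)=True !q=True q=False !r=False r=True
Evaluating at position 4: result = True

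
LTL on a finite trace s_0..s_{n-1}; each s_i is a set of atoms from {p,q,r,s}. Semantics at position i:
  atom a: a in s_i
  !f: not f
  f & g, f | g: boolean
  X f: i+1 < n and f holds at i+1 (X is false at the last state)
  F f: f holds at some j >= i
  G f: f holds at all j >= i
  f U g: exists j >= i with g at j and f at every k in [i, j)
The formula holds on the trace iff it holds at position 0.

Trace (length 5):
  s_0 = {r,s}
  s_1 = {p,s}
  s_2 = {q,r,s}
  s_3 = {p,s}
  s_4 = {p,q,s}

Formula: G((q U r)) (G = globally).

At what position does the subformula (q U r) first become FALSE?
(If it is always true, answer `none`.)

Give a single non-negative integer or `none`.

Answer: 1

Derivation:
s_0={r,s}: (q U r)=True q=False r=True
s_1={p,s}: (q U r)=False q=False r=False
s_2={q,r,s}: (q U r)=True q=True r=True
s_3={p,s}: (q U r)=False q=False r=False
s_4={p,q,s}: (q U r)=False q=True r=False
G((q U r)) holds globally = False
First violation at position 1.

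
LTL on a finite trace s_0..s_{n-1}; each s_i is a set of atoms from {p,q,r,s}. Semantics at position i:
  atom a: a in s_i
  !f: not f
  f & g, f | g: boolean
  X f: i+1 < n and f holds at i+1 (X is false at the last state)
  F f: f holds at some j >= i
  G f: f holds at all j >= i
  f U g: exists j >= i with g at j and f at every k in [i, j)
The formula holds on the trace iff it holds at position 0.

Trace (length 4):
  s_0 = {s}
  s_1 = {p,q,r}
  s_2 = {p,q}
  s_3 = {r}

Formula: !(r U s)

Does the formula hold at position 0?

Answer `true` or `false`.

Answer: false

Derivation:
s_0={s}: !(r U s)=False (r U s)=True r=False s=True
s_1={p,q,r}: !(r U s)=True (r U s)=False r=True s=False
s_2={p,q}: !(r U s)=True (r U s)=False r=False s=False
s_3={r}: !(r U s)=True (r U s)=False r=True s=False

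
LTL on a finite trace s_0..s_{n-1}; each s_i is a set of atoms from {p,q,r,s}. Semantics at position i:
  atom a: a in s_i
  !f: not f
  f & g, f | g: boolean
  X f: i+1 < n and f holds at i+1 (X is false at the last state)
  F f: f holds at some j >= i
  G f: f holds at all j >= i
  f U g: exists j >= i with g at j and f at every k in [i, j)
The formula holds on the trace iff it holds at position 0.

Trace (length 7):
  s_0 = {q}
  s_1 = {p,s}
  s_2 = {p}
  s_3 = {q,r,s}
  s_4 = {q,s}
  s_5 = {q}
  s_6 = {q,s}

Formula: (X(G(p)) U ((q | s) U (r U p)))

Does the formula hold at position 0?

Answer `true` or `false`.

Answer: true

Derivation:
s_0={q}: (X(G(p)) U ((q | s) U (r U p)))=True X(G(p))=False G(p)=False p=False ((q | s) U (r U p))=True (q | s)=True q=True s=False (r U p)=False r=False
s_1={p,s}: (X(G(p)) U ((q | s) U (r U p)))=True X(G(p))=False G(p)=False p=True ((q | s) U (r U p))=True (q | s)=True q=False s=True (r U p)=True r=False
s_2={p}: (X(G(p)) U ((q | s) U (r U p)))=True X(G(p))=False G(p)=False p=True ((q | s) U (r U p))=True (q | s)=False q=False s=False (r U p)=True r=False
s_3={q,r,s}: (X(G(p)) U ((q | s) U (r U p)))=False X(G(p))=False G(p)=False p=False ((q | s) U (r U p))=False (q | s)=True q=True s=True (r U p)=False r=True
s_4={q,s}: (X(G(p)) U ((q | s) U (r U p)))=False X(G(p))=False G(p)=False p=False ((q | s) U (r U p))=False (q | s)=True q=True s=True (r U p)=False r=False
s_5={q}: (X(G(p)) U ((q | s) U (r U p)))=False X(G(p))=False G(p)=False p=False ((q | s) U (r U p))=False (q | s)=True q=True s=False (r U p)=False r=False
s_6={q,s}: (X(G(p)) U ((q | s) U (r U p)))=False X(G(p))=False G(p)=False p=False ((q | s) U (r U p))=False (q | s)=True q=True s=True (r U p)=False r=False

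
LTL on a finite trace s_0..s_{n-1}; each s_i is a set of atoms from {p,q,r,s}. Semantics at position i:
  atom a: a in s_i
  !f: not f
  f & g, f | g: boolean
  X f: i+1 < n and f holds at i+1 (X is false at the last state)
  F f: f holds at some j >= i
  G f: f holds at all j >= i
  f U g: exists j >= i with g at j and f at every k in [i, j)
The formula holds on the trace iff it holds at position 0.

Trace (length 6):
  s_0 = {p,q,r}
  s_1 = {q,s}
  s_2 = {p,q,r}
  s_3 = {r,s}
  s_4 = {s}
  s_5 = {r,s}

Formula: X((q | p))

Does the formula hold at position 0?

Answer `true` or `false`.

Answer: true

Derivation:
s_0={p,q,r}: X((q | p))=True (q | p)=True q=True p=True
s_1={q,s}: X((q | p))=True (q | p)=True q=True p=False
s_2={p,q,r}: X((q | p))=False (q | p)=True q=True p=True
s_3={r,s}: X((q | p))=False (q | p)=False q=False p=False
s_4={s}: X((q | p))=False (q | p)=False q=False p=False
s_5={r,s}: X((q | p))=False (q | p)=False q=False p=False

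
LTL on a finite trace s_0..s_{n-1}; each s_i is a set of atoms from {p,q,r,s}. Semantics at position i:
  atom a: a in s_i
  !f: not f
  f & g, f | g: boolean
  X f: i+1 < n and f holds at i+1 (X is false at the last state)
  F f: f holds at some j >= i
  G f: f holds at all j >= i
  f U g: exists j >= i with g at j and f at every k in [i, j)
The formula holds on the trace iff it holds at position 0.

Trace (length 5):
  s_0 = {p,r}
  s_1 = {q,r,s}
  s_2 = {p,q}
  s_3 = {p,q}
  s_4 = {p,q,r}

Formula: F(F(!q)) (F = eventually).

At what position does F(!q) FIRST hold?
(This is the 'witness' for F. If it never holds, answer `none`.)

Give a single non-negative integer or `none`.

s_0={p,r}: F(!q)=True !q=True q=False
s_1={q,r,s}: F(!q)=False !q=False q=True
s_2={p,q}: F(!q)=False !q=False q=True
s_3={p,q}: F(!q)=False !q=False q=True
s_4={p,q,r}: F(!q)=False !q=False q=True
F(F(!q)) holds; first witness at position 0.

Answer: 0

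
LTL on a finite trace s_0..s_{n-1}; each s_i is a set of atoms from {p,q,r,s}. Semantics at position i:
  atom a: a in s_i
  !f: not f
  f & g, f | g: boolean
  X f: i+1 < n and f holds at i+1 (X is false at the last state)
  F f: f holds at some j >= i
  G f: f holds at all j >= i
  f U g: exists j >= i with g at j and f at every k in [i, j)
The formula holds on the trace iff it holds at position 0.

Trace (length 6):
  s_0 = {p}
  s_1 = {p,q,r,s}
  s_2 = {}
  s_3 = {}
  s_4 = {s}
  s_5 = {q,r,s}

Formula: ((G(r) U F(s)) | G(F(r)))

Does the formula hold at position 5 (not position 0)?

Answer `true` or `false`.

Answer: true

Derivation:
s_0={p}: ((G(r) U F(s)) | G(F(r)))=True (G(r) U F(s))=True G(r)=False r=False F(s)=True s=False G(F(r))=True F(r)=True
s_1={p,q,r,s}: ((G(r) U F(s)) | G(F(r)))=True (G(r) U F(s))=True G(r)=False r=True F(s)=True s=True G(F(r))=True F(r)=True
s_2={}: ((G(r) U F(s)) | G(F(r)))=True (G(r) U F(s))=True G(r)=False r=False F(s)=True s=False G(F(r))=True F(r)=True
s_3={}: ((G(r) U F(s)) | G(F(r)))=True (G(r) U F(s))=True G(r)=False r=False F(s)=True s=False G(F(r))=True F(r)=True
s_4={s}: ((G(r) U F(s)) | G(F(r)))=True (G(r) U F(s))=True G(r)=False r=False F(s)=True s=True G(F(r))=True F(r)=True
s_5={q,r,s}: ((G(r) U F(s)) | G(F(r)))=True (G(r) U F(s))=True G(r)=True r=True F(s)=True s=True G(F(r))=True F(r)=True
Evaluating at position 5: result = True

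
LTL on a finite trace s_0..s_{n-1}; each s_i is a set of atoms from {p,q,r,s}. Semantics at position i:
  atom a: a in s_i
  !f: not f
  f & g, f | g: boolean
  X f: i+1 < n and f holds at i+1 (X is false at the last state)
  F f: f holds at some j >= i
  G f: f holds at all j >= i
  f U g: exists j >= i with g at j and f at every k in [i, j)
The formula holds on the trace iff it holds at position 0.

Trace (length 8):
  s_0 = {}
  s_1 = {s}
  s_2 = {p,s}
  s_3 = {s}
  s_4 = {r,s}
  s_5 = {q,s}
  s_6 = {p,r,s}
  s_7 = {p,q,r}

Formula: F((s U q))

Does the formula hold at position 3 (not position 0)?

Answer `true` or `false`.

Answer: true

Derivation:
s_0={}: F((s U q))=True (s U q)=False s=False q=False
s_1={s}: F((s U q))=True (s U q)=True s=True q=False
s_2={p,s}: F((s U q))=True (s U q)=True s=True q=False
s_3={s}: F((s U q))=True (s U q)=True s=True q=False
s_4={r,s}: F((s U q))=True (s U q)=True s=True q=False
s_5={q,s}: F((s U q))=True (s U q)=True s=True q=True
s_6={p,r,s}: F((s U q))=True (s U q)=True s=True q=False
s_7={p,q,r}: F((s U q))=True (s U q)=True s=False q=True
Evaluating at position 3: result = True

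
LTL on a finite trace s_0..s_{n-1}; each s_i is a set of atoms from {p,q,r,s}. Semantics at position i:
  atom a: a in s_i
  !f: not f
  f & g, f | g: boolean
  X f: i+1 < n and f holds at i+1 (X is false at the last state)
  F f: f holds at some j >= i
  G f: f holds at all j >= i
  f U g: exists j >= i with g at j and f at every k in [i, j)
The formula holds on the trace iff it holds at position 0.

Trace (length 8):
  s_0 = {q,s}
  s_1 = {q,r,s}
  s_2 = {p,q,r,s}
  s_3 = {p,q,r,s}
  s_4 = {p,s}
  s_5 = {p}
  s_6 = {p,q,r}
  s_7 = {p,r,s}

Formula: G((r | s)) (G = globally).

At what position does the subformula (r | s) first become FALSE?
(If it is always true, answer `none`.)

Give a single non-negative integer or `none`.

s_0={q,s}: (r | s)=True r=False s=True
s_1={q,r,s}: (r | s)=True r=True s=True
s_2={p,q,r,s}: (r | s)=True r=True s=True
s_3={p,q,r,s}: (r | s)=True r=True s=True
s_4={p,s}: (r | s)=True r=False s=True
s_5={p}: (r | s)=False r=False s=False
s_6={p,q,r}: (r | s)=True r=True s=False
s_7={p,r,s}: (r | s)=True r=True s=True
G((r | s)) holds globally = False
First violation at position 5.

Answer: 5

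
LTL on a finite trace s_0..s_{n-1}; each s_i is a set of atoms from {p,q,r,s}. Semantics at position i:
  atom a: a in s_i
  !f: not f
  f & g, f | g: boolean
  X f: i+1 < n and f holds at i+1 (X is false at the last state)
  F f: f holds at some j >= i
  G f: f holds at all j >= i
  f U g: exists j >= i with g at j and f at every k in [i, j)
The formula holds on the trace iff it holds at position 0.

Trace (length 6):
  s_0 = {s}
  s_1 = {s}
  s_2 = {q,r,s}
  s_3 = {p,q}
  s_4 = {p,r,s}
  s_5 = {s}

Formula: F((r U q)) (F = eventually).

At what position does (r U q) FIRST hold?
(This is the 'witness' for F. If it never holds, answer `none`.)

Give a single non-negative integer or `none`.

Answer: 2

Derivation:
s_0={s}: (r U q)=False r=False q=False
s_1={s}: (r U q)=False r=False q=False
s_2={q,r,s}: (r U q)=True r=True q=True
s_3={p,q}: (r U q)=True r=False q=True
s_4={p,r,s}: (r U q)=False r=True q=False
s_5={s}: (r U q)=False r=False q=False
F((r U q)) holds; first witness at position 2.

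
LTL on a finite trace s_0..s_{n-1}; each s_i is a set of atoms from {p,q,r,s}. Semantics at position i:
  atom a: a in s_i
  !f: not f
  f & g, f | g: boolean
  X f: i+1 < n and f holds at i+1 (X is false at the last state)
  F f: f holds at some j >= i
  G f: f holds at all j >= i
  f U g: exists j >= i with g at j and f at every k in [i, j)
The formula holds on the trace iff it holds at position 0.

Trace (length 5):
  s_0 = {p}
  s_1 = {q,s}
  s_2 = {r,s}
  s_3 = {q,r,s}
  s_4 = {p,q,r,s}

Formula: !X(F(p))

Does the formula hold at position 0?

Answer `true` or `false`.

s_0={p}: !X(F(p))=False X(F(p))=True F(p)=True p=True
s_1={q,s}: !X(F(p))=False X(F(p))=True F(p)=True p=False
s_2={r,s}: !X(F(p))=False X(F(p))=True F(p)=True p=False
s_3={q,r,s}: !X(F(p))=False X(F(p))=True F(p)=True p=False
s_4={p,q,r,s}: !X(F(p))=True X(F(p))=False F(p)=True p=True

Answer: false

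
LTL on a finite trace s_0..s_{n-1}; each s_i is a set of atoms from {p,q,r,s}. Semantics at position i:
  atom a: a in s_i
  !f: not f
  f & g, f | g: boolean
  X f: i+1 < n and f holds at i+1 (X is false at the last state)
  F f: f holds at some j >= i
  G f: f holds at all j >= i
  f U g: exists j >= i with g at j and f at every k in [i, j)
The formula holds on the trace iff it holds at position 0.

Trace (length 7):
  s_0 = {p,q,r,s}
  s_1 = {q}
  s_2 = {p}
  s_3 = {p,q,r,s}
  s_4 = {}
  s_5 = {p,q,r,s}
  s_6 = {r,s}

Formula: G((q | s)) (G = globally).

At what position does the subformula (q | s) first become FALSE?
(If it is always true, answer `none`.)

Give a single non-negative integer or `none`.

Answer: 2

Derivation:
s_0={p,q,r,s}: (q | s)=True q=True s=True
s_1={q}: (q | s)=True q=True s=False
s_2={p}: (q | s)=False q=False s=False
s_3={p,q,r,s}: (q | s)=True q=True s=True
s_4={}: (q | s)=False q=False s=False
s_5={p,q,r,s}: (q | s)=True q=True s=True
s_6={r,s}: (q | s)=True q=False s=True
G((q | s)) holds globally = False
First violation at position 2.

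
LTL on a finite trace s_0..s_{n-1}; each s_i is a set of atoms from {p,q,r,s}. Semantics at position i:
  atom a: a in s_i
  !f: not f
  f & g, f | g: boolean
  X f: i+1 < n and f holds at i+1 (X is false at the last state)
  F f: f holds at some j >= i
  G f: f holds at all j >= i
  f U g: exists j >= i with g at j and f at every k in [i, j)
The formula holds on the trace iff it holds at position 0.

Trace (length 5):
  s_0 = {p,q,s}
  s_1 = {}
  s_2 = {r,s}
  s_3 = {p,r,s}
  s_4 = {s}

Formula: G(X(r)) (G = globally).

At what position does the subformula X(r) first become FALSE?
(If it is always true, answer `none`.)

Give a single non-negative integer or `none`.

s_0={p,q,s}: X(r)=False r=False
s_1={}: X(r)=True r=False
s_2={r,s}: X(r)=True r=True
s_3={p,r,s}: X(r)=False r=True
s_4={s}: X(r)=False r=False
G(X(r)) holds globally = False
First violation at position 0.

Answer: 0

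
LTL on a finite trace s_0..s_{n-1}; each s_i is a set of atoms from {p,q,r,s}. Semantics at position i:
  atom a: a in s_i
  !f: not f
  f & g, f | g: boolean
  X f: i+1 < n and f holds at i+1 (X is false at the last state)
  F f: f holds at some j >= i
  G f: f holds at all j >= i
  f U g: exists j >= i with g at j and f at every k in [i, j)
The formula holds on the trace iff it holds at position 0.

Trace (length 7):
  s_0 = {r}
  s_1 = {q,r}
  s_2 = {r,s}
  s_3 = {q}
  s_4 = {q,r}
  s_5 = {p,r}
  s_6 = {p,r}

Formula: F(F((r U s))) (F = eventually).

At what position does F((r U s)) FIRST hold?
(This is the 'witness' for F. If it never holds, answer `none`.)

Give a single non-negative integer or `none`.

s_0={r}: F((r U s))=True (r U s)=True r=True s=False
s_1={q,r}: F((r U s))=True (r U s)=True r=True s=False
s_2={r,s}: F((r U s))=True (r U s)=True r=True s=True
s_3={q}: F((r U s))=False (r U s)=False r=False s=False
s_4={q,r}: F((r U s))=False (r U s)=False r=True s=False
s_5={p,r}: F((r U s))=False (r U s)=False r=True s=False
s_6={p,r}: F((r U s))=False (r U s)=False r=True s=False
F(F((r U s))) holds; first witness at position 0.

Answer: 0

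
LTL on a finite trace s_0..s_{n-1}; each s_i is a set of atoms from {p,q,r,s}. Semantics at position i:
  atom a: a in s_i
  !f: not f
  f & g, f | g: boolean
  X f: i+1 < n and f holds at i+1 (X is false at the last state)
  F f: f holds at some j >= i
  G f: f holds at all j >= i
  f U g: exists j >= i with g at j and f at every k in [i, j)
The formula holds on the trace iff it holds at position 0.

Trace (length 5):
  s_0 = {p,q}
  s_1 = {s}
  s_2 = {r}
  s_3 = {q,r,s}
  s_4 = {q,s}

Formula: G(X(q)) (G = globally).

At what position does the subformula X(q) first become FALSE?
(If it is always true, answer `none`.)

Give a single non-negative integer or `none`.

Answer: 0

Derivation:
s_0={p,q}: X(q)=False q=True
s_1={s}: X(q)=False q=False
s_2={r}: X(q)=True q=False
s_3={q,r,s}: X(q)=True q=True
s_4={q,s}: X(q)=False q=True
G(X(q)) holds globally = False
First violation at position 0.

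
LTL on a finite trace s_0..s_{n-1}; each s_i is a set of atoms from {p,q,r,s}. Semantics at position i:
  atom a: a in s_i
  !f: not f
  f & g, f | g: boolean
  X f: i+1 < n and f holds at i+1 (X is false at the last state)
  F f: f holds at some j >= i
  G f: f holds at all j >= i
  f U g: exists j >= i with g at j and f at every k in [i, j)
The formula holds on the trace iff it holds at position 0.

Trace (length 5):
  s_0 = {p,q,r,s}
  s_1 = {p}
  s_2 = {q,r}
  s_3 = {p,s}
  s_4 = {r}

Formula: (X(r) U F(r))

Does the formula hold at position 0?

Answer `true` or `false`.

Answer: true

Derivation:
s_0={p,q,r,s}: (X(r) U F(r))=True X(r)=False r=True F(r)=True
s_1={p}: (X(r) U F(r))=True X(r)=True r=False F(r)=True
s_2={q,r}: (X(r) U F(r))=True X(r)=False r=True F(r)=True
s_3={p,s}: (X(r) U F(r))=True X(r)=True r=False F(r)=True
s_4={r}: (X(r) U F(r))=True X(r)=False r=True F(r)=True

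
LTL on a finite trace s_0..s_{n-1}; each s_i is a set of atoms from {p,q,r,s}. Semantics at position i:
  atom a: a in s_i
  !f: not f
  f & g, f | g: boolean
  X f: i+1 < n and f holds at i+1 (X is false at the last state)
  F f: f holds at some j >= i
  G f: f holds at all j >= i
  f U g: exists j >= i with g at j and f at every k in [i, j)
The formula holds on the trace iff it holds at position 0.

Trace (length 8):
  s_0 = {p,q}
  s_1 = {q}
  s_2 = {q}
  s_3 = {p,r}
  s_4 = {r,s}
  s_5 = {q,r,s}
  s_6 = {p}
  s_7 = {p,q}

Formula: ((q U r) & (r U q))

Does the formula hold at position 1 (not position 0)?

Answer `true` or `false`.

Answer: true

Derivation:
s_0={p,q}: ((q U r) & (r U q))=True (q U r)=True q=True r=False (r U q)=True
s_1={q}: ((q U r) & (r U q))=True (q U r)=True q=True r=False (r U q)=True
s_2={q}: ((q U r) & (r U q))=True (q U r)=True q=True r=False (r U q)=True
s_3={p,r}: ((q U r) & (r U q))=True (q U r)=True q=False r=True (r U q)=True
s_4={r,s}: ((q U r) & (r U q))=True (q U r)=True q=False r=True (r U q)=True
s_5={q,r,s}: ((q U r) & (r U q))=True (q U r)=True q=True r=True (r U q)=True
s_6={p}: ((q U r) & (r U q))=False (q U r)=False q=False r=False (r U q)=False
s_7={p,q}: ((q U r) & (r U q))=False (q U r)=False q=True r=False (r U q)=True
Evaluating at position 1: result = True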